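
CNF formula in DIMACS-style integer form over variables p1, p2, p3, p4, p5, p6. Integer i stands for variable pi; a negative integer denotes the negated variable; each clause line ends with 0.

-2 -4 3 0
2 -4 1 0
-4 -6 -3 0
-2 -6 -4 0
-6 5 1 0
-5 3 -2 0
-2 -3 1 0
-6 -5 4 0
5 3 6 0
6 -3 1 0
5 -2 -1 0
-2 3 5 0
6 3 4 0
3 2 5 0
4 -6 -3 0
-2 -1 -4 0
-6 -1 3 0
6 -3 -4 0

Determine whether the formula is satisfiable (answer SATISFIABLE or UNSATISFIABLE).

SATISFIABLE

Set p1 = True and propagate.
Branch on p2: take p2 = False.
The remaining clauses are satisfied by p3 = True, p4 = False, p5 = False, p6 = False.
So p1=T, p2=F, p3=T, p4=F, p5=F, p6=F is a satisfying assignment.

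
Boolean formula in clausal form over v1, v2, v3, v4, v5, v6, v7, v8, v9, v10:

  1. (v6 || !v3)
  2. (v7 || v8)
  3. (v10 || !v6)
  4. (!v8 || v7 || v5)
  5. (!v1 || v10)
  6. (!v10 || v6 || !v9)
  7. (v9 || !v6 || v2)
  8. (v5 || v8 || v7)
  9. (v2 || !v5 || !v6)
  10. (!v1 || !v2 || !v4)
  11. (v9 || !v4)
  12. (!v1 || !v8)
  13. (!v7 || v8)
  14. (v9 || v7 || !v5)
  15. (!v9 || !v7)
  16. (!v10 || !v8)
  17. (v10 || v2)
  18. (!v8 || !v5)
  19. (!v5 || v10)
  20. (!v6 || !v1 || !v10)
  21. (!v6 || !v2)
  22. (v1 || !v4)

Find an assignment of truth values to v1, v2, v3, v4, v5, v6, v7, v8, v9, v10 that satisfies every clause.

v1 = 0, v2 = 1, v3 = 0, v4 = 0, v5 = 0, v6 = 0, v7 = 1, v8 = 1, v9 = 0, v10 = 0

Pure literal: v3 appears only negated; assign v3 = False.
v4 occurs only negated in the remaining clauses — set v4 = False.
Set v1 = False and propagate.
The remaining clauses are satisfied by v2 = True, v5 = False, v6 = False, v7 = True, v8 = True, v9 = False, v10 = False.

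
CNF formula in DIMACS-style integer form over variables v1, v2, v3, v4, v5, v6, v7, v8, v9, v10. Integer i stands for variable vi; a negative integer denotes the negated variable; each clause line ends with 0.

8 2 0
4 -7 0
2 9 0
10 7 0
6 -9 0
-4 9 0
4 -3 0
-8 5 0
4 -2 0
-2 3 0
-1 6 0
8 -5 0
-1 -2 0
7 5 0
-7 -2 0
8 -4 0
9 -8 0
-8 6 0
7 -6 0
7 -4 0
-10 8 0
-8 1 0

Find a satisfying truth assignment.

Set v1 = True and propagate.
  then v6 is forced to True.
  then v2 is forced to False.
  then v8 is forced to True.
  then v9 is forced to True.
  then v5 is forced to True.
  then v7 is forced to True.
  then v4 is forced to True.
v3, v10 are now unconstrained; take v3 = False, v10 = True.

v1=1, v2=0, v3=0, v4=1, v5=1, v6=1, v7=1, v8=1, v9=1, v10=1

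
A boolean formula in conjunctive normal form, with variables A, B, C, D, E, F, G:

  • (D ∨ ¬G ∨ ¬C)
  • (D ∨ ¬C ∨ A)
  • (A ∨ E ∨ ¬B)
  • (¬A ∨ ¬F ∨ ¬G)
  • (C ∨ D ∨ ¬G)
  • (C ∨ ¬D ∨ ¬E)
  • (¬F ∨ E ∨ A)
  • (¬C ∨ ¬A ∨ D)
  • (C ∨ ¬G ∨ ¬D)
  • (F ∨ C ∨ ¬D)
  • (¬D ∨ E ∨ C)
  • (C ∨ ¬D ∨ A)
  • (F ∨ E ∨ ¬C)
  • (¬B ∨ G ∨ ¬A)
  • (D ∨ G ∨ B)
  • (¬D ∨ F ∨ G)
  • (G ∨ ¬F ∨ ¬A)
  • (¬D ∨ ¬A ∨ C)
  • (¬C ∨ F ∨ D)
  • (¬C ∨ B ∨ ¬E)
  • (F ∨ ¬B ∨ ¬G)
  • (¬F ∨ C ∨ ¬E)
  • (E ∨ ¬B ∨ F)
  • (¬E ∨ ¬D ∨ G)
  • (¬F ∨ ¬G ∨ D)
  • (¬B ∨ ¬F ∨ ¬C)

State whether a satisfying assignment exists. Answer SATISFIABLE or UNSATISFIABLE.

Try A = False.
The remaining clauses are satisfied by B = True, C = False, D = False, E = True, F = False, G = False.
Every clause has at least one true literal under this assignment.
So A = F, B = T, C = F, D = F, E = T, F = F, G = F is a satisfying assignment.

SATISFIABLE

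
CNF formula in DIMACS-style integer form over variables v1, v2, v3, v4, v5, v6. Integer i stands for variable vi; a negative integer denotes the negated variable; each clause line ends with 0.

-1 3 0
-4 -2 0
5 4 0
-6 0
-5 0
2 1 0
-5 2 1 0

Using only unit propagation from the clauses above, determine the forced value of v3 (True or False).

(NOT v6) is a unit clause: v6 = False.
Unit clause (NOT v5) sets v5 = False.
(v4 OR v5): since v5 = False, the clause reduces to (v4). v4 = True.
In (NOT v2 OR NOT v4), NOT v4 is now false; NOT v2 must hold, so v2 = False.
(v2 OR v1): since v2 = False, the clause reduces to (v1). v1 = True.
(v3 OR NOT v1): since v1 = True, the clause reduces to (v3). v3 = True.

True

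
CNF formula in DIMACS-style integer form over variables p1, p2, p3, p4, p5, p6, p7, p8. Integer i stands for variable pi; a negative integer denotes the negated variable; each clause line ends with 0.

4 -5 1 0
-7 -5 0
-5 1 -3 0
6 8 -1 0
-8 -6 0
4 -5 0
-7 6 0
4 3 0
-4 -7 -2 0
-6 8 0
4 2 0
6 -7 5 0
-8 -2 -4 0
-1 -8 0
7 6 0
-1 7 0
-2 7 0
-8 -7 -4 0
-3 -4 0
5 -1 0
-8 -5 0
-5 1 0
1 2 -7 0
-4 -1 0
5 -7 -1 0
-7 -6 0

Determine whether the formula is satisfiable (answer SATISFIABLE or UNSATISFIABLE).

UNSATISFIABLE

p7 = True:
  propagation gives p5=False, p6=True; an empty clause results — contradiction.
p7 = False:
  propagation gives p6=True, p8=False; an empty clause results — contradiction.
Every branch closes, so no satisfying assignment exists.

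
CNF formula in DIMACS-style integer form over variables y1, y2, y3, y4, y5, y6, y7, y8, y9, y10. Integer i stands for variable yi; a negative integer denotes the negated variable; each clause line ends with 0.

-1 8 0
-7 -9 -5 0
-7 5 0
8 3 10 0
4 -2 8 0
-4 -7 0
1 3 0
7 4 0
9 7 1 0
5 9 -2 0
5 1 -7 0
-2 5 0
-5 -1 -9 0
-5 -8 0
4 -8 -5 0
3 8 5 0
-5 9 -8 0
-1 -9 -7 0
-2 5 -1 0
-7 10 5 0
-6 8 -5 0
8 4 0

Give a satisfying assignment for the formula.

y1 = True, y2 = False, y3 = True, y4 = True, y5 = False, y6 = False, y7 = False, y8 = True, y9 = True, y10 = False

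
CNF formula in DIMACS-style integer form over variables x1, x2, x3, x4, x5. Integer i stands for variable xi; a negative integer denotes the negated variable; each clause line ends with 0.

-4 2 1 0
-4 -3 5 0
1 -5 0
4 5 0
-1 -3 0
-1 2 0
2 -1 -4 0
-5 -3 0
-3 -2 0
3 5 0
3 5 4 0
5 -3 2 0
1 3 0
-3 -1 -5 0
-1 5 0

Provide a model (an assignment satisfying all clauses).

x1=T, x2=T, x3=F, x4=T, x5=T

Try x1 = True.
  then x3 is forced to False.
  then x2 is forced to True.
  then x5 is forced to True.
x4 is now unconstrained; take x4 = True.
Every clause has at least one true literal under this assignment.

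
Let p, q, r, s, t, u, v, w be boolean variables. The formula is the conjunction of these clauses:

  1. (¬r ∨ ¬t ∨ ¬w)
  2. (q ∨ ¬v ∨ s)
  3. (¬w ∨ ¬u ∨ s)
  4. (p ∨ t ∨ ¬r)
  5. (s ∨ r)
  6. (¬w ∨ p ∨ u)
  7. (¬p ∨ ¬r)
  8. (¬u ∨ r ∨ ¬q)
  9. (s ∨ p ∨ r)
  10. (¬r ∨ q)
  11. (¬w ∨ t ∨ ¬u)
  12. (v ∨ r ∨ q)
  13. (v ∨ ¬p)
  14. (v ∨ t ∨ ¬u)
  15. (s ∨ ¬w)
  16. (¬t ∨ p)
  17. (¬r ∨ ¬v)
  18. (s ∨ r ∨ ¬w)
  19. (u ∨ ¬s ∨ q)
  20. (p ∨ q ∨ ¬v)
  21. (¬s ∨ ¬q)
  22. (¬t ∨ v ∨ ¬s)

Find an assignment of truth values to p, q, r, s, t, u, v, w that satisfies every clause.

Try p = True.
  then r is forced to False.
  then s is forced to True.
  then v is forced to True.
  then q is forced to False.
  then u is forced to True.
Branch on t: take t = True.
w is now unconstrained; take w = True.

p = 1  q = 0  r = 0  s = 1  t = 1  u = 1  v = 1  w = 1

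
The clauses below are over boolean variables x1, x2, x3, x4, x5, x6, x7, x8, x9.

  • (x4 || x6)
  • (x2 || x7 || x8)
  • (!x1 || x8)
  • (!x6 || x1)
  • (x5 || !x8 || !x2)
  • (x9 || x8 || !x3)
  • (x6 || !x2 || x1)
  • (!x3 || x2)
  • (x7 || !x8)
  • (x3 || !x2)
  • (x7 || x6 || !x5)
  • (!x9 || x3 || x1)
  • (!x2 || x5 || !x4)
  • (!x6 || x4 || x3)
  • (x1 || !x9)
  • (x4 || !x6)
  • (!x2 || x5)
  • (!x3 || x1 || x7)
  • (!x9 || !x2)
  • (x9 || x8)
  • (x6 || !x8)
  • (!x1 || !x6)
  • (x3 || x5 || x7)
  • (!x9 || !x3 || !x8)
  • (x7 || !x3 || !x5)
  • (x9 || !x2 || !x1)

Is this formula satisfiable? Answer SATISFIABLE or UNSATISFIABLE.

x2 = True:
  propagation gives x3=True, x5=True, x9=False, x8=True; an empty clause results — contradiction.
x2 = False:
  x6 = True:
    propagation gives x1=True; an empty clause results — contradiction.
  x6 = False:
    propagation gives x4=True, x8=False, x7=True, x1=False; an empty clause results — contradiction.
Every branch closes, so no satisfying assignment exists.

UNSATISFIABLE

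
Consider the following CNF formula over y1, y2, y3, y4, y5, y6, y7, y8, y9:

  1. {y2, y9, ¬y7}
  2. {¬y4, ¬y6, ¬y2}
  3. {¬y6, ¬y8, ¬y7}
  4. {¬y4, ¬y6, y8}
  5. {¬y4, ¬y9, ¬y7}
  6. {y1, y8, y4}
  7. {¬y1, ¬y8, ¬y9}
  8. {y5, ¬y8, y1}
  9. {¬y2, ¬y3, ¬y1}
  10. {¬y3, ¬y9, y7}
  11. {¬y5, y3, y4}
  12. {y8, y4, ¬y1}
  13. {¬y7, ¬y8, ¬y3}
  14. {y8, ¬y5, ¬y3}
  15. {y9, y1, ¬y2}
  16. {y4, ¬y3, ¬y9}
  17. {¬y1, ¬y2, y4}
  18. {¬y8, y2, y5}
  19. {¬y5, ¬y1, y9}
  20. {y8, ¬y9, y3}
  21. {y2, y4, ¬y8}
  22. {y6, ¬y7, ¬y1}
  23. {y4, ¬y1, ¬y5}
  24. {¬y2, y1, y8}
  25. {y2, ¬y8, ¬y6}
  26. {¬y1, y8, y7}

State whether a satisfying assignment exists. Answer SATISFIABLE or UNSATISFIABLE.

SATISFIABLE

Set y1 = False and propagate.
For the remaining variables, y2 = False, y3 = False, y4 = True, y5 = True, y6 = False, y7 = False, y8 = True, y9 = True works.
So y1=F, y2=F, y3=F, y4=T, y5=T, y6=F, y7=F, y8=T, y9=T is a satisfying assignment.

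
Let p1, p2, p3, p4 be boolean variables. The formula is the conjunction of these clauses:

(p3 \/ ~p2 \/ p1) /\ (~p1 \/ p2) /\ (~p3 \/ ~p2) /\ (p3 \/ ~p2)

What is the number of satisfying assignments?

4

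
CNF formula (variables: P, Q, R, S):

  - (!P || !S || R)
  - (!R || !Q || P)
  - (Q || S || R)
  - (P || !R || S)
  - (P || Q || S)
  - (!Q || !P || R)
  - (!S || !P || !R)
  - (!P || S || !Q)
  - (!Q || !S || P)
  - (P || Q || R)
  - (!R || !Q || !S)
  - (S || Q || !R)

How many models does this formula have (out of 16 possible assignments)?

Satisfying assignments:
  P=F Q=F R=T S=T
  P=F Q=T R=F S=F
Count: 2.

2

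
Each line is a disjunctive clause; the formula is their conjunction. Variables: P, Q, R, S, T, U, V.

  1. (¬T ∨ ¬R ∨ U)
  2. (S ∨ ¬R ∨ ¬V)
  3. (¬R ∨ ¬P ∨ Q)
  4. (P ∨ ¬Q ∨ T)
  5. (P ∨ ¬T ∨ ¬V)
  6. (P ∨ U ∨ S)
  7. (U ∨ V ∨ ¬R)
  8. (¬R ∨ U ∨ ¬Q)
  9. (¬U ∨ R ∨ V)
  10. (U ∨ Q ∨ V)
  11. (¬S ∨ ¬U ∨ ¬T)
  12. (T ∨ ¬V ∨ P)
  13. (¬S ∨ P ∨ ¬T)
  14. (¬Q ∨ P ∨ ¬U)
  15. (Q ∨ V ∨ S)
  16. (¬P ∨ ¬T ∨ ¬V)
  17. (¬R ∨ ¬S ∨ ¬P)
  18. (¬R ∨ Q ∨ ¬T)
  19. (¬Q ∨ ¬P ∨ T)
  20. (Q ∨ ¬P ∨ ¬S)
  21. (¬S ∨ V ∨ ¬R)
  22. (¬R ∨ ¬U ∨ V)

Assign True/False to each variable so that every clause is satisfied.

P=T, Q=T, R=F, S=T, T=T, U=F, V=F

Check each clause:
  1. (U ∨ ¬T ∨ ¬R) — ¬R is true.
  2. (S ∨ ¬V ∨ ¬R) — ¬V is true.
  3. (¬P ∨ ¬R ∨ Q) — Q is true.
  4. (¬Q ∨ T ∨ P) — P is true.
  5. (¬V ∨ ¬T ∨ P) — ¬V is true.
  6. (U ∨ S ∨ P) — P is true.
  7. (V ∨ ¬R ∨ U) — ¬R is true.
  8. (U ∨ ¬R ∨ ¬Q) — ¬R is true.
  9. (R ∨ V ∨ ¬U) — ¬U is true.
  10. (V ∨ Q ∨ U) — Q is true.
  11. (¬T ∨ ¬U ∨ ¬S) — ¬U is true.
  12. (¬V ∨ T ∨ P) — P is true.
  13. (¬T ∨ P ∨ ¬S) — P is true.
  14. (¬U ∨ ¬Q ∨ P) — P is true.
  15. (S ∨ V ∨ Q) — Q is true.
  16. (¬V ∨ ¬P ∨ ¬T) — ¬V is true.
  17. (¬R ∨ ¬S ∨ ¬P) — ¬R is true.
  18. (Q ∨ ¬R ∨ ¬T) — Q is true.
  19. (¬Q ∨ T ∨ ¬P) — T is true.
  20. (Q ∨ ¬P ∨ ¬S) — Q is true.
  21. (¬S ∨ V ∨ ¬R) — ¬R is true.
  22. (V ∨ ¬U ∨ ¬R) — ¬U is true.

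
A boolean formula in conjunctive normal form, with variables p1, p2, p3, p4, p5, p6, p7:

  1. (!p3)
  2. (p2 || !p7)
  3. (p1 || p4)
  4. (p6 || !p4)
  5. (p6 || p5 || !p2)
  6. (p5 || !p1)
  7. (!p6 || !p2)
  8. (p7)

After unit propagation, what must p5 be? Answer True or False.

True

(!p3) stands alone — p3 = False.
(p7) is a unit clause: p7 = True.
(!p7 || p2): since p7 = True, the clause reduces to (p2). p2 = True.
(!p6 || !p2): since p2 = True, the clause reduces to (!p6). p6 = False.
(p6 || !p4): since p6 = False, the clause reduces to (!p4). p4 = False.
(p1 || p4): since p4 = False, the clause reduces to (p1). p1 = True.
(p5 || p6 || !p2) with p6 = False, p2 = True leaves only p5, so p5 = True.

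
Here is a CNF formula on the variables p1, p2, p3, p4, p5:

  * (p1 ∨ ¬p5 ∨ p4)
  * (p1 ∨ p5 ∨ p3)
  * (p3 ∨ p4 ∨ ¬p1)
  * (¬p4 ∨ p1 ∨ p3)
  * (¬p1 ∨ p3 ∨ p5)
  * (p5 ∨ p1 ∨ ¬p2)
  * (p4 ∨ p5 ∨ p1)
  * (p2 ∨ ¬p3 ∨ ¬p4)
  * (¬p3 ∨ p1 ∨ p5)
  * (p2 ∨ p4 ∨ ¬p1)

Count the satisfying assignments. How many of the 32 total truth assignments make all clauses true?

Case analysis on p1 and p3:
  p1=1, p3=1: remaining (p2,p4,p5) ∈ {(1,0,0); (1,0,1); (1,1,0); (1,1,1)} — 4.
  p1=1, p3=0: remaining (p2,p4,p5) ∈ {(0,1,1); (1,1,1)} — 2.
  p1=0, p3=1: remaining (p2,p4,p5) ∈ {(1,1,1)} — 1.
  p1=0, p3=0: a clause becomes empty — 0.
Total: 4 + 2 + 1 + 0 = 7.

7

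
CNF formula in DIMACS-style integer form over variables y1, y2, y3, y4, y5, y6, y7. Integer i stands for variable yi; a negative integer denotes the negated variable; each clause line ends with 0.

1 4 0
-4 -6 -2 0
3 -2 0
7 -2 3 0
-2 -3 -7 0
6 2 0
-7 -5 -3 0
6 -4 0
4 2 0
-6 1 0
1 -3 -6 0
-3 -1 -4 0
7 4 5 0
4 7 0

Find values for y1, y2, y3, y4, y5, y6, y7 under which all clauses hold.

y1 = T  y2 = F  y3 = F  y4 = T  y5 = T  y6 = T  y7 = T

Branch on y1: take y1 = True.
Try y2 = False.
  then y6 is forced to True.
  then y4 is forced to True.
  then y3 is forced to False.
y5, y7 are now unconstrained; take y5 = True, y7 = True.
Check each clause:
  1. (y1 ∨ y4) — y1 is true.
  2. (¬y4 ∨ ¬y2 ∨ ¬y6) — ¬y2 is true.
  3. (¬y2 ∨ y3) — ¬y2 is true.
  4. (y7 ∨ ¬y2 ∨ y3) — ¬y2 is true.
  5. (¬y3 ∨ ¬y2 ∨ ¬y7) — ¬y3 is true.
  6. (y6 ∨ y2) — y6 is true.
  7. (¬y5 ∨ ¬y3 ∨ ¬y7) — ¬y3 is true.
  8. (¬y4 ∨ y6) — y6 is true.
  9. (y4 ∨ y2) — y4 is true.
  10. (¬y6 ∨ y1) — y1 is true.
  11. (¬y3 ∨ ¬y6 ∨ y1) — y1 is true.
  12. (¬y1 ∨ ¬y3 ∨ ¬y4) — ¬y3 is true.
  13. (y7 ∨ y4 ∨ y5) — y4 is true.
  14. (y4 ∨ y7) — y4 is true.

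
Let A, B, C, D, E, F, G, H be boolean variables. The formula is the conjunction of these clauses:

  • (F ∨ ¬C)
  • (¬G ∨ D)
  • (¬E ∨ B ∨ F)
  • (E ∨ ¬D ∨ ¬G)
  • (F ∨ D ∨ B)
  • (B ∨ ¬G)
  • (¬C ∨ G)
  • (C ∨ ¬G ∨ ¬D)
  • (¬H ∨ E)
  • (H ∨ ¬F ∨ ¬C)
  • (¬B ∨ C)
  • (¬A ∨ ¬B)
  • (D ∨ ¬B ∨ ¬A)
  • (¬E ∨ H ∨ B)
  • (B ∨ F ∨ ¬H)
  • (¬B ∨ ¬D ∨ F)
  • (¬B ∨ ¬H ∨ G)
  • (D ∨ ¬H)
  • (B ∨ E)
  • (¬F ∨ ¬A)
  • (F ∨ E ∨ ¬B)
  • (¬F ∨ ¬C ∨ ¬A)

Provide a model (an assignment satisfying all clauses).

Pure literal: A appears only negated; assign A = False.
Try B = True.
  then C is forced to True.
  then F is forced to True.
  then G is forced to True.
  then D is forced to True.
  then E is forced to True.
  then H is forced to True.
Every clause has at least one true literal under this assignment.

A=False, B=True, C=True, D=True, E=True, F=True, G=True, H=True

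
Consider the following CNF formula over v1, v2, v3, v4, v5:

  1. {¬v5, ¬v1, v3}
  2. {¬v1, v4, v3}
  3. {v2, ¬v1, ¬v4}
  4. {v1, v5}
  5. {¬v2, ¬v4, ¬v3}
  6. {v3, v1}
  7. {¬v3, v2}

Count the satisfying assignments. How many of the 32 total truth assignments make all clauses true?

Satisfying assignments:
  v1=F v2=T v3=T v4=F v5=T
  v1=T v2=T v3=F v4=T v5=F
  v1=T v2=T v3=T v4=F v5=F
  v1=T v2=T v3=T v4=F v5=T
Count: 4.

4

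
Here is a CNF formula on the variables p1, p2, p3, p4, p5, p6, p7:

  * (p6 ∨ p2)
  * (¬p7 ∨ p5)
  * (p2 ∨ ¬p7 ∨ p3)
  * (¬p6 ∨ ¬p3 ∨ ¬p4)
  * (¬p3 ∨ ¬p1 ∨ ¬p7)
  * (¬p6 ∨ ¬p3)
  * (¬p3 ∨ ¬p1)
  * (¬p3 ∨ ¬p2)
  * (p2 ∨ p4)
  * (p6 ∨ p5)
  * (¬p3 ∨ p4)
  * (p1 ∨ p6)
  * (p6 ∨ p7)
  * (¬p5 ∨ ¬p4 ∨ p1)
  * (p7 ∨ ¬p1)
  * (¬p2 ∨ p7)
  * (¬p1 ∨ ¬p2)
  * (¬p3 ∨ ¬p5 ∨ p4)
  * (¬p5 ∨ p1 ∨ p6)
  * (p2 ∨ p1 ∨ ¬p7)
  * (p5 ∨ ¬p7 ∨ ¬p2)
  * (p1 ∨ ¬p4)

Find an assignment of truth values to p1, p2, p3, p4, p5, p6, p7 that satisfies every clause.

Try p1 = False.
  then p6 is forced to True.
  then p3 is forced to False.
  then p4 is forced to False.
  then p2 is forced to True.
  then p7 is forced to True.
  then p5 is forced to True.

p1=F  p2=T  p3=F  p4=F  p5=T  p6=T  p7=T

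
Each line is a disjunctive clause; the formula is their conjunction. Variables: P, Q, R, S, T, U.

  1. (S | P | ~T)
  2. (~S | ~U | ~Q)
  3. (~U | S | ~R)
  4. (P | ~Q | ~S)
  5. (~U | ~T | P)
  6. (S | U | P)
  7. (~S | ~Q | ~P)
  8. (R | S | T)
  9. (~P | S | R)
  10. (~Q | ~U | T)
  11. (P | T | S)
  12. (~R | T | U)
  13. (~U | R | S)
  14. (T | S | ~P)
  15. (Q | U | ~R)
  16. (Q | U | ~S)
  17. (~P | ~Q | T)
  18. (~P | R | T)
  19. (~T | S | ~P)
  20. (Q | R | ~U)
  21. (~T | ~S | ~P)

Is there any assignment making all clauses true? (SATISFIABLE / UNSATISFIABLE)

SATISFIABLE

Branch on P: take P = True.
Set Q = False and propagate.
Set R = True and propagate.
  then U is forced to True.
  then S is forced to True.
  then T is forced to False.
Every clause has at least one true literal under this assignment.
So P = T, Q = F, R = T, S = T, T = F, U = T is a satisfying assignment.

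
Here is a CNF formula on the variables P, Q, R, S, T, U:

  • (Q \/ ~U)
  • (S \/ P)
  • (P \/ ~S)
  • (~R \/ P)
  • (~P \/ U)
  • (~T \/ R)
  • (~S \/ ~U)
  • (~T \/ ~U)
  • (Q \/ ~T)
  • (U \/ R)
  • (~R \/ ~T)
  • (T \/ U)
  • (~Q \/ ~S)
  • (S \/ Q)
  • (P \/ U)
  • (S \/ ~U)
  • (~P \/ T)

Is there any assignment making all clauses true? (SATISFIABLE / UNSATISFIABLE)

UNSATISFIABLE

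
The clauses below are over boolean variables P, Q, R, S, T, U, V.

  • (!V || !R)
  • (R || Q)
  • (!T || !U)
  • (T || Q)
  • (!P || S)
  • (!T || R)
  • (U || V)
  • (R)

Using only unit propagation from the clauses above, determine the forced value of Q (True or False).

True

(R) stands alone — R = True.
(!R || !V) with R = True leaves only !V, so V = False.
In (V || U), V is now false; U must hold, so U = True.
(!T || !U) with U = True leaves only !T, so T = False.
(Q || T) with T = False leaves only Q, so Q = True.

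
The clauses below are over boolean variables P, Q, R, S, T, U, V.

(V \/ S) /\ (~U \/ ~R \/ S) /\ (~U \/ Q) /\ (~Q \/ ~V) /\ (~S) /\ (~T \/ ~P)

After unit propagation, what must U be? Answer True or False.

(~S) is a unit clause: S = False.
(S \/ V) with S = False leaves only V, so V = True.
(~V \/ ~Q): since V = True, the clause reduces to (~Q). Q = False.
From (Q \/ ~U) and Q = False: U = False.

False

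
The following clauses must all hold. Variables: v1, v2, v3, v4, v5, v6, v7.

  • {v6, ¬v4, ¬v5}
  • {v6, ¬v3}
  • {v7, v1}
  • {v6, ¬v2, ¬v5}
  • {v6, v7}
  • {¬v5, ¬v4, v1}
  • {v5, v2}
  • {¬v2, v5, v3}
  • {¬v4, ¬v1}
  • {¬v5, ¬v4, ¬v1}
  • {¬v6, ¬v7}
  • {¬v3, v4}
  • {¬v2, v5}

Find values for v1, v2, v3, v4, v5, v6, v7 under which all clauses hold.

v1=True, v2=False, v3=False, v4=False, v5=True, v6=True, v7=False

Branch on v1: take v1 = True.
  then v4 is forced to False.
  then v3 is forced to False.
Try v2 = False.
  then v5 is forced to True.
Set v6 = True and propagate.
  then v7 is forced to False.
Every clause has at least one true literal under this assignment.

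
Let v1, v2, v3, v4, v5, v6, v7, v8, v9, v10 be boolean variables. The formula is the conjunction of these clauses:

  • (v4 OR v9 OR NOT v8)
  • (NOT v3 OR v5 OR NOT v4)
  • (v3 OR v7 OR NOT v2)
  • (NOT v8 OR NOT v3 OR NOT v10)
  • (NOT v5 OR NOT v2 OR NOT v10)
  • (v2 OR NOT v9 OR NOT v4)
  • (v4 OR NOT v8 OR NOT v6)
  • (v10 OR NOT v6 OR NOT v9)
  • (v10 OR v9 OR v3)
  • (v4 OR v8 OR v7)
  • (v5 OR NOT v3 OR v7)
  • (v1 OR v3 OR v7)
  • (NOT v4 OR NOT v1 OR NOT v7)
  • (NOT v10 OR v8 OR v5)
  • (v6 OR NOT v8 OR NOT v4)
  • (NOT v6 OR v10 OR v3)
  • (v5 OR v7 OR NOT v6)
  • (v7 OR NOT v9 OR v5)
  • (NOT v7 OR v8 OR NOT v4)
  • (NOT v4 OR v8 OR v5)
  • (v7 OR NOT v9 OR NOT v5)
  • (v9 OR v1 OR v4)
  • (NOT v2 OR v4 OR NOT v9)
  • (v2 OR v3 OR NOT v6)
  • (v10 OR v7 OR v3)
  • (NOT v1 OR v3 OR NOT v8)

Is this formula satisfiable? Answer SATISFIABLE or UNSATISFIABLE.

SATISFIABLE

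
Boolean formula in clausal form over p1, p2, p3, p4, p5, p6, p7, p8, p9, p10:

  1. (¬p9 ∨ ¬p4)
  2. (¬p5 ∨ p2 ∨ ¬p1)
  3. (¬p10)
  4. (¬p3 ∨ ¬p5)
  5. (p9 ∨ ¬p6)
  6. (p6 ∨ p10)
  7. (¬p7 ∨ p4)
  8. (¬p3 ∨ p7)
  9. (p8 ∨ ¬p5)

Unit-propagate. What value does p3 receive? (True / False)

False

(¬p10) is a unit clause: p10 = False.
(p6 ∨ p10) with p10 = False leaves only p6, so p6 = True.
In (p9 ∨ ¬p6), ¬p6 is now false; p9 must hold, so p9 = True.
(¬p4 ∨ ¬p9): since p9 = True, the clause reduces to (¬p4). p4 = False.
(¬p7 ∨ p4): since p4 = False, the clause reduces to (¬p7). p7 = False.
In (¬p3 ∨ p7), p7 is now false; ¬p3 must hold, so p3 = False.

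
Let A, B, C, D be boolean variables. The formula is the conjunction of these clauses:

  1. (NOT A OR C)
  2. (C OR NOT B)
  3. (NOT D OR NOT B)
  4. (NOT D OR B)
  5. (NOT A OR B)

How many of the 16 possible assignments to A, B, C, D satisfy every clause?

4

Satisfying assignments:
  A=0 B=0 C=0 D=0
  A=0 B=0 C=1 D=0
  A=0 B=1 C=1 D=0
  A=1 B=1 C=1 D=0
That's 4 in total.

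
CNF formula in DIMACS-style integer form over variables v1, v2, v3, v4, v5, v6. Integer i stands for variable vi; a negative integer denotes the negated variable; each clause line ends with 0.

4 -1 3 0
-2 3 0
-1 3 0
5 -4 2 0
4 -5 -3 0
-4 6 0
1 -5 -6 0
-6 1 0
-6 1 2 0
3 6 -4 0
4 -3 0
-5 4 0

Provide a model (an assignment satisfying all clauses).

v1 = T  v2 = F  v3 = T  v4 = T  v5 = T  v6 = T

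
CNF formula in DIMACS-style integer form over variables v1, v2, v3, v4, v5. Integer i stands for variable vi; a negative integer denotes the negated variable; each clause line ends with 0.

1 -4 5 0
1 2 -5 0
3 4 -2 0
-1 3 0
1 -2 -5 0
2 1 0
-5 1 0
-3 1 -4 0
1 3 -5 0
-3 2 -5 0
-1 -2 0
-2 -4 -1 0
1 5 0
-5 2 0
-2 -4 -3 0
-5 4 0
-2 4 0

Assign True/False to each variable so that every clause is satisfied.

v1 = True, v2 = False, v3 = True, v4 = False, v5 = False

Check each clause:
  1. {¬v4, v1, v5} — v1 is true.
  2. {v2, v1, ¬v5} — v1 is true.
  3. {v4, ¬v2, v3} — v3 is true.
  4. {¬v1, v3} — v3 is true.
  5. {¬v5, ¬v2, v1} — v1 is true.
  6. {v2, v1} — v1 is true.
  7. {v1, ¬v5} — v1 is true.
  8. {¬v3, ¬v4, v1} — v1 is true.
  9. {v3, ¬v5, v1} — v1 is true.
  10. {¬v5, ¬v3, v2} — ¬v5 is true.
  11. {¬v2, ¬v1} — ¬v2 is true.
  12. {¬v1, ¬v2, ¬v4} — ¬v4 is true.
  13. {v1, v5} — v1 is true.
  14. {¬v5, v2} — ¬v5 is true.
  15. {¬v4, ¬v3, ¬v2} — ¬v4 is true.
  16. {v4, ¬v5} — ¬v5 is true.
  17. {v4, ¬v2} — ¬v2 is true.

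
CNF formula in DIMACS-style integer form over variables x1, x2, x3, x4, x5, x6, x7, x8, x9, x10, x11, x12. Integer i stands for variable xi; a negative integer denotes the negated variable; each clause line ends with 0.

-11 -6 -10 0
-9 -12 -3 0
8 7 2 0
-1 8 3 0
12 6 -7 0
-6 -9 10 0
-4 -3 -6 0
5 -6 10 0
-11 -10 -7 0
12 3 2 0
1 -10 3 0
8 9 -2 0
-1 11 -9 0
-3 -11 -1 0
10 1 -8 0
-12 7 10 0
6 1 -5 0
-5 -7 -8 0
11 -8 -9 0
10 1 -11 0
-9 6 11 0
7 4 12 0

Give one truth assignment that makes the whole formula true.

Set x1 = False and propagate.
Try x2 = False.
Branch on x3: take x3 = True.
For the remaining variables, x4 = False, x5 = False, x6 = False, x7 = False, x8 = True, x9 = False, x10 = True, x11 = True, x12 = True works.
Check each clause:
  1. (NOT x11 OR NOT x10 OR NOT x6) — NOT x6 is true.
  2. (NOT x12 OR NOT x3 OR NOT x9) — NOT x9 is true.
  3. (x2 OR x7 OR x8) — x8 is true.
  4. (x8 OR x3 OR NOT x1) — x8 is true.
  5. (x12 OR x6 OR NOT x7) — NOT x7 is true.
  6. (NOT x9 OR NOT x6 OR x10) — NOT x6 is true.
  7. (NOT x4 OR NOT x3 OR NOT x6) — NOT x6 is true.
  8. (NOT x6 OR x10 OR x5) — NOT x6 is true.
  9. (NOT x11 OR NOT x7 OR NOT x10) — NOT x7 is true.
  10. (x2 OR x3 OR x12) — x3 is true.
  11. (x3 OR NOT x10 OR x1) — x3 is true.
  12. (NOT x2 OR x8 OR x9) — x8 is true.
  13. (x11 OR NOT x1 OR NOT x9) — x11 is true.
  14. (NOT x1 OR NOT x11 OR NOT x3) — NOT x1 is true.
  15. (x10 OR x1 OR NOT x8) — x10 is true.
  16. (NOT x12 OR x10 OR x7) — x10 is true.
  17. (x6 OR NOT x5 OR x1) — NOT x5 is true.
  18. (NOT x5 OR NOT x7 OR NOT x8) — NOT x7 is true.
  19. (NOT x9 OR NOT x8 OR x11) — x11 is true.
  20. (x10 OR NOT x11 OR x1) — x10 is true.
  21. (NOT x9 OR x6 OR x11) — x11 is true.
  22. (x7 OR x4 OR x12) — x12 is true.

x1=False, x2=False, x3=True, x4=False, x5=False, x6=False, x7=False, x8=True, x9=False, x10=True, x11=True, x12=True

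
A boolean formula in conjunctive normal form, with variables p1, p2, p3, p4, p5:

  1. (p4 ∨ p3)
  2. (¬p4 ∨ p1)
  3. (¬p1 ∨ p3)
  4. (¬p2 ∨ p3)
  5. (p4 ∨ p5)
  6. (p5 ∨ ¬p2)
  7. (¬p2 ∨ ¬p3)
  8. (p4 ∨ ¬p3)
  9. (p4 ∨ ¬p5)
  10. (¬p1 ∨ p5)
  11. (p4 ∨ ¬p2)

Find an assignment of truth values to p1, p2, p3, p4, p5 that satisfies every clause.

p1=T, p2=F, p3=T, p4=T, p5=T

Check each clause:
  1. (p4 ∨ p3) — p3 is true.
  2. (¬p4 ∨ p1) — p1 is true.
  3. (p3 ∨ ¬p1) — p3 is true.
  4. (p3 ∨ ¬p2) — p3 is true.
  5. (p4 ∨ p5) — p4 is true.
  6. (p5 ∨ ¬p2) — p5 is true.
  7. (¬p2 ∨ ¬p3) — ¬p2 is true.
  8. (¬p3 ∨ p4) — p4 is true.
  9. (¬p5 ∨ p4) — p4 is true.
  10. (p5 ∨ ¬p1) — p5 is true.
  11. (p4 ∨ ¬p2) — p4 is true.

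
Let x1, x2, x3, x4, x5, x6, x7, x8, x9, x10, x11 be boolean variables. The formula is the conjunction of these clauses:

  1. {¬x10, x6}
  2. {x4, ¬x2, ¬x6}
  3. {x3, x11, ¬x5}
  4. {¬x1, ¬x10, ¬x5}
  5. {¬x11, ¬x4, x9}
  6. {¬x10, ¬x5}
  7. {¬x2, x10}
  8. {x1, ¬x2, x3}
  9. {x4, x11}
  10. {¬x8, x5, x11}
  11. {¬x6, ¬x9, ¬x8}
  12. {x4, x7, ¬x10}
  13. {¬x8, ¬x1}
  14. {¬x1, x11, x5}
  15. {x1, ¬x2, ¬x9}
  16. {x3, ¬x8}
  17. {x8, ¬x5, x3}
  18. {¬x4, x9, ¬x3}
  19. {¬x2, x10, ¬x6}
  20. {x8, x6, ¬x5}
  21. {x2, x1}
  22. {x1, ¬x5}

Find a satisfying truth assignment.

x1 = T, x2 = F, x3 = T, x4 = T, x5 = F, x6 = T, x7 = F, x8 = F, x9 = T, x10 = T, x11 = T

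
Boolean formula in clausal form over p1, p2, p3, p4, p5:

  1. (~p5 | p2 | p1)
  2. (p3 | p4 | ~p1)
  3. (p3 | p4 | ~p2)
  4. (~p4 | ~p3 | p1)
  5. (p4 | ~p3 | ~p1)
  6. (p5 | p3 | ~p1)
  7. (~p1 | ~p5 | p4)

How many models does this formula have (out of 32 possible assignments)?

13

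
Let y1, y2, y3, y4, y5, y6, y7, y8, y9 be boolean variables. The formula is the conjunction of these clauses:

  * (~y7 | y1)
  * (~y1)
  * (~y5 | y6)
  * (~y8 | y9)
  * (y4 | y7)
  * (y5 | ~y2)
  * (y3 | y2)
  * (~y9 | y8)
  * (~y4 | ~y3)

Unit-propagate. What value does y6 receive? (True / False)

(~y1) is a unit clause: y1 = False.
From (~y7 | y1) and y1 = False: y7 = False.
From (y4 | y7) and y7 = False: y4 = True.
From (~y4 | ~y3) and y4 = True: y3 = False.
(y3 | y2): since y3 = False, the clause reduces to (y2). y2 = True.
From (~y2 | y5) and y2 = True: y5 = True.
(~y5 | y6): since y5 = True, the clause reduces to (y6). y6 = True.

True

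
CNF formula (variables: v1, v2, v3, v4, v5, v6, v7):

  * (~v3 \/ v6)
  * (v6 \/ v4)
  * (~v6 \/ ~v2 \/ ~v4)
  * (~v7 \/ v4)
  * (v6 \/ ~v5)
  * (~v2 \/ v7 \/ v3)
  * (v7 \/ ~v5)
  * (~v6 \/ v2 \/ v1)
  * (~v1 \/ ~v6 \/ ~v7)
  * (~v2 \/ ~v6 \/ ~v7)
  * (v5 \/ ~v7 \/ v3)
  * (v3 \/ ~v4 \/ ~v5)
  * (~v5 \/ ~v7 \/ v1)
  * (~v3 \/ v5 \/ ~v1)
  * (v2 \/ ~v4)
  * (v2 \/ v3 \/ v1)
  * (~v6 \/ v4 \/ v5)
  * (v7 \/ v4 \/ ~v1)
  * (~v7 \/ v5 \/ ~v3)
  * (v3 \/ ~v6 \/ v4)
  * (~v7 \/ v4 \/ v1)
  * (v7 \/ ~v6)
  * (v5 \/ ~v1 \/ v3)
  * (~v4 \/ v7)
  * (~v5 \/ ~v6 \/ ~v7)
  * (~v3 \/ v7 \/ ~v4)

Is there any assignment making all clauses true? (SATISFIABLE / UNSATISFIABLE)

v7 = True:
  propagation gives v4=True, v2=True, v6=False, v3=False; an empty clause results — contradiction.
v7 = False:
  propagation gives v5=False, v6=False, v3=False, v4=True; an empty clause results — contradiction.
Every branch closes, so no satisfying assignment exists.

UNSATISFIABLE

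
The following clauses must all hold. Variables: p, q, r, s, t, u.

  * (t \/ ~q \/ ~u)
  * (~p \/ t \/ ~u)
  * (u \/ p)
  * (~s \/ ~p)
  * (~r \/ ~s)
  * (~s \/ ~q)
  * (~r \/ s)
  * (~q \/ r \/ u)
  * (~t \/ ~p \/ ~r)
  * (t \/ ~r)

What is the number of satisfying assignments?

9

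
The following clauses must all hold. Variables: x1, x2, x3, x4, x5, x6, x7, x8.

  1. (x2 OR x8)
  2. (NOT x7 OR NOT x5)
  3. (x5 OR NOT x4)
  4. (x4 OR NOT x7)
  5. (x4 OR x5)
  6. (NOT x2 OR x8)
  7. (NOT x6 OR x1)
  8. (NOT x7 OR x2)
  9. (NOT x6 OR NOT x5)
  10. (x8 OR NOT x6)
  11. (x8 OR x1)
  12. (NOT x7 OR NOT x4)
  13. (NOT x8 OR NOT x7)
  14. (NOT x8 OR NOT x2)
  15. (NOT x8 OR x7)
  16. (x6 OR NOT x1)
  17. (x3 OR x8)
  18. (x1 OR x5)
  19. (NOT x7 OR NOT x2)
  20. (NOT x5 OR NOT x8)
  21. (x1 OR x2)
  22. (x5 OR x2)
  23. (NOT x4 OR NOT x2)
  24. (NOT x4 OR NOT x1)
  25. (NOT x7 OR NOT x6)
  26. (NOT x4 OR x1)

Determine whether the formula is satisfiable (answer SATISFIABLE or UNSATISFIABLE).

UNSATISFIABLE

x8 = True:
  propagation gives x7=False; an empty clause results — contradiction.
x8 = False:
  propagation gives x2=True; an empty clause results — contradiction.
Every branch closes, so no satisfying assignment exists.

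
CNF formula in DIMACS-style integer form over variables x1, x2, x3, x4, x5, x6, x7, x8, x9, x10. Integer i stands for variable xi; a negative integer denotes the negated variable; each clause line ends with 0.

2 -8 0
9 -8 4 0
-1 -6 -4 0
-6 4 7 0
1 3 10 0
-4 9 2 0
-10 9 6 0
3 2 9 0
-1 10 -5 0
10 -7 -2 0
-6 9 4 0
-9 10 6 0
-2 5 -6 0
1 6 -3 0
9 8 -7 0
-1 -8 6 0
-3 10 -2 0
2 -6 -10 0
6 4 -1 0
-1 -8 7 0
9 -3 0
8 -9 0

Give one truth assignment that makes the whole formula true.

Branch on x1: take x1 = False.
The remaining clauses are satisfied by x2 = True, x3 = False, x4 = True, x5 = True, x6 = True, x7 = False, x8 = True, x9 = False, x10 = True.

x1 = 0, x2 = 1, x3 = 0, x4 = 1, x5 = 1, x6 = 1, x7 = 0, x8 = 1, x9 = 0, x10 = 1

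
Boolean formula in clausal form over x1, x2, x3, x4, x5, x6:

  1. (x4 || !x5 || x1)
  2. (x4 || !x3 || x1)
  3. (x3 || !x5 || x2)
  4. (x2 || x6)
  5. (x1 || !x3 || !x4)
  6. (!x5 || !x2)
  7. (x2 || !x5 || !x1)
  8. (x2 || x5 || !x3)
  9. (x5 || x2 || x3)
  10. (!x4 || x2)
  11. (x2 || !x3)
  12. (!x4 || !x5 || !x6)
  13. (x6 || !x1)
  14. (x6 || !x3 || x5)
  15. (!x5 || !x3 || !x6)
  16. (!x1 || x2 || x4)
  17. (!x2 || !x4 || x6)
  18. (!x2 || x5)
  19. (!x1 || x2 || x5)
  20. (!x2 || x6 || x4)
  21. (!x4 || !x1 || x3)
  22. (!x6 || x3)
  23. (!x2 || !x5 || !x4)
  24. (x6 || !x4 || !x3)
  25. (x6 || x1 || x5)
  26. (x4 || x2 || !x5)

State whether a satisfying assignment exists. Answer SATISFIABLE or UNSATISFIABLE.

x2 = True:
  propagation gives x5=False; an empty clause results — contradiction.
x2 = False:
  propagation gives x6=True, x4=False, x3=False; an empty clause results — contradiction.
Every branch closes, so no satisfying assignment exists.

UNSATISFIABLE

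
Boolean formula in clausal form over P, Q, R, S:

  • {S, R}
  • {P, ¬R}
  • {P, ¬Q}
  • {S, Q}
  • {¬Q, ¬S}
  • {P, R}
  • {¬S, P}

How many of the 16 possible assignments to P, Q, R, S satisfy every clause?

3

Satisfying assignments:
  P=T Q=F R=F S=T
  P=T Q=F R=T S=T
  P=T Q=T R=T S=F
That's 3 in total.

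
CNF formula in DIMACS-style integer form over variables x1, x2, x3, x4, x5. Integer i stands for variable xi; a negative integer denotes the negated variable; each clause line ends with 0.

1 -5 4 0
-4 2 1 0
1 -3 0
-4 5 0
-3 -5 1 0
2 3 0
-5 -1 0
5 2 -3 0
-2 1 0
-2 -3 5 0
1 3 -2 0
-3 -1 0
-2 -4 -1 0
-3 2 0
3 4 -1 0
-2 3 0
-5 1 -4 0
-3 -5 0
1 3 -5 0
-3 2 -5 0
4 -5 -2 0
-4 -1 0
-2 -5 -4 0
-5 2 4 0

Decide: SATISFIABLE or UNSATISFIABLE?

UNSATISFIABLE

x1 = True:
  propagation gives x5=False, x4=False, x3=False; an empty clause results — contradiction.
x1 = False:
  propagation gives x3=False, x2=True; an empty clause results — contradiction.
Every branch closes, so no satisfying assignment exists.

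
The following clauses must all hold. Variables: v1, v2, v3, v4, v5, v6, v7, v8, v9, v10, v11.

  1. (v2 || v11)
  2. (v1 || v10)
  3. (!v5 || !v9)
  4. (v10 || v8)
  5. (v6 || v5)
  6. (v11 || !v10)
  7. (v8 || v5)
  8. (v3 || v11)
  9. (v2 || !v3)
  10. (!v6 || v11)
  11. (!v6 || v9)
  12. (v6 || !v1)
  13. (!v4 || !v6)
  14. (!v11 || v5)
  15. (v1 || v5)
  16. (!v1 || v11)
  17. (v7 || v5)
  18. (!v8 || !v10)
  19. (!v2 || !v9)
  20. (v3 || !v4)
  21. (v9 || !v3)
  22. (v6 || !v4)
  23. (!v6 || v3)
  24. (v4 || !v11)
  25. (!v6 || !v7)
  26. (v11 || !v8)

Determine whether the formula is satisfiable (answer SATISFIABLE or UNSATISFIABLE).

UNSATISFIABLE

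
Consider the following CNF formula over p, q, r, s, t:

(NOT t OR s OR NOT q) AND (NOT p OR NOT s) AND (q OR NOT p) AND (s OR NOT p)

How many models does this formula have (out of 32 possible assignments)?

Split on p, then s.
  p=T, s=T: a clause becomes empty — 0.
  p=T, s=F: a clause becomes empty — 0.
  p=F, s=T: q, r, t free → 2^3 = 8.
  p=F, s=F: r free; 3 ways for (q,t) × 2^1 = 6.
Total: 0 + 0 + 8 + 6 = 14.

14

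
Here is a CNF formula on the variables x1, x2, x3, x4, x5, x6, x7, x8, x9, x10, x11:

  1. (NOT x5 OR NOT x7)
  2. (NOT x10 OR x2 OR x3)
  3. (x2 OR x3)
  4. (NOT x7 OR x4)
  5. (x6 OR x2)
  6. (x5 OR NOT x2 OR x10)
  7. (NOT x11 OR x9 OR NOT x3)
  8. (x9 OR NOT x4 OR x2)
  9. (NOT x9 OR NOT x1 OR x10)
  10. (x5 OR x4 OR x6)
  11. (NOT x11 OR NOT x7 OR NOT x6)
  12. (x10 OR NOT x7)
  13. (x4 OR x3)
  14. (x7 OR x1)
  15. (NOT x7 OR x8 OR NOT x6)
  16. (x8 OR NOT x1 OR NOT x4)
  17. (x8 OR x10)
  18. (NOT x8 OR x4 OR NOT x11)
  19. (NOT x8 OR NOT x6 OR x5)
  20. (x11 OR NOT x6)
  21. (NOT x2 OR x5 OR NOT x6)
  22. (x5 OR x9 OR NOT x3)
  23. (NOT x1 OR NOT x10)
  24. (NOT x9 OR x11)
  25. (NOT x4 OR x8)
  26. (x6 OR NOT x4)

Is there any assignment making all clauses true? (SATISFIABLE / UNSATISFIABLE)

Try x1 = True.
  then x10 is forced to False.
  then x9 is forced to False.
  then x7 is forced to False.
  then x8 is forced to True.
For the remaining variables, x2 = True, x3 = False, x4 = True, x5 = True, x6 = True, x11 = True works.
Every clause has at least one true literal under this assignment.
So x1=T  x2=T  x3=F  x4=T  x5=T  x6=T  x7=F  x8=T  x9=F  x10=F  x11=T is a satisfying assignment.

SATISFIABLE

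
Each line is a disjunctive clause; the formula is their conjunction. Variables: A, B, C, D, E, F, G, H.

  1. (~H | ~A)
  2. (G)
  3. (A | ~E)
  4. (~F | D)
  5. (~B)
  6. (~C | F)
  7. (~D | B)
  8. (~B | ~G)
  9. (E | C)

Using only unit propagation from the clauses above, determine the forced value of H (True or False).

False

Unit clause (G) sets G = True.
(~B) stands alone — B = False.
(B | ~D): since B = False, the clause reduces to (~D). D = False.
(~F | D): since D = False, the clause reduces to (~F). F = False.
From (~C | F) and F = False: C = False.
(E | C) with C = False leaves only E, so E = True.
(~E | A): since E = True, the clause reduces to (A). A = True.
From (~H | ~A) and A = True: H = False.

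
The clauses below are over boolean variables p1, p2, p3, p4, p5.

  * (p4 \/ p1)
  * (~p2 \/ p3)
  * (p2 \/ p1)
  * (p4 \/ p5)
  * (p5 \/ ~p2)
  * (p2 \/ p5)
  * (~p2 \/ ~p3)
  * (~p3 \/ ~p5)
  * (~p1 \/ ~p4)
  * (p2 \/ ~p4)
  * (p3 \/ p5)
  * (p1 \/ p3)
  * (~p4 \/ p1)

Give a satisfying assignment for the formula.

p1 = True  p2 = False  p3 = False  p4 = False  p5 = True

Set p1 = True and propagate.
  then p4 is forced to False.
  then p5 is forced to True.
  then p3 is forced to False.
  then p2 is forced to False.
Every clause has at least one true literal under this assignment.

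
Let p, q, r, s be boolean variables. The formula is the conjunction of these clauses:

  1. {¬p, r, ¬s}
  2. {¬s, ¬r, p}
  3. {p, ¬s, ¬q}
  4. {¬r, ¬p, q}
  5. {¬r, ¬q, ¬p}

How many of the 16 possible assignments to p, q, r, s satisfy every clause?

7

Split on p, then r.
  p=T, r=T: a clause becomes empty — 0.
  p=T, r=F: remaining (q,s) ∈ {(F,F); (T,F)} — 2.
  p=F, r=T: remaining (q,s) ∈ {(F,F); (T,F)} — 2.
  p=F, r=F: remaining (q,s) ∈ {(F,F); (F,T); (T,F)} — 3.
Total: 0 + 2 + 2 + 3 = 7.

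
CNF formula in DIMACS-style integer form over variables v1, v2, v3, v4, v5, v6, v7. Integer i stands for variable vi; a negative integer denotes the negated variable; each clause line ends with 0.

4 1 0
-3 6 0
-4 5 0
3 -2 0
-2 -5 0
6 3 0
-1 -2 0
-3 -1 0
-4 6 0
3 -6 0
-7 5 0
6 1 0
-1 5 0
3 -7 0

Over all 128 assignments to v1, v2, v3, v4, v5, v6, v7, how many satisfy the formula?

2

The models are:
  v1=F v2=F v3=T v4=T v5=T v6=T v7=F
  v1=F v2=F v3=T v4=T v5=T v6=T v7=T
Count: 2.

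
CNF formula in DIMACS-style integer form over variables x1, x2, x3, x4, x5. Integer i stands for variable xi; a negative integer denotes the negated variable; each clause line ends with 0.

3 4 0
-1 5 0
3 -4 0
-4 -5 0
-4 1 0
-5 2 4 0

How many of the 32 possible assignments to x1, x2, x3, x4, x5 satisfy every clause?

4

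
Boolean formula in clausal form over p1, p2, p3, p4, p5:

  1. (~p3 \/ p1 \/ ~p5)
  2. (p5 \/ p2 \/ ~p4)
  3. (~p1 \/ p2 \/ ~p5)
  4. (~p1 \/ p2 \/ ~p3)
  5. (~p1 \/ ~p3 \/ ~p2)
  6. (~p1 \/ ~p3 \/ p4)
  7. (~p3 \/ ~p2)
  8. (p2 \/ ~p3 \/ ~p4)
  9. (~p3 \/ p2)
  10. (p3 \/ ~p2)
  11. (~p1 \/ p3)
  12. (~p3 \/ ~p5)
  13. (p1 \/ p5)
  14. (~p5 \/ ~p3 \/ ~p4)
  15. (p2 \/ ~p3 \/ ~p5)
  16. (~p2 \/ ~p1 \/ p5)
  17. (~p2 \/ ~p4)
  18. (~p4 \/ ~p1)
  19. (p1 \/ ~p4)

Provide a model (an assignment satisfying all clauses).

p1=False, p2=False, p3=False, p4=False, p5=True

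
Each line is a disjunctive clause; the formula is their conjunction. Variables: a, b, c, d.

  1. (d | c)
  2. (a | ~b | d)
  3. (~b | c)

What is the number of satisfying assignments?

9

Split on b, then c.
  b=1, c=1: remaining (a,d) ∈ {(0,1); (1,0); (1,1)} — 3.
  b=1, c=0: a clause becomes empty — 0.
  b=0, c=1: remaining (a,d) ∈ {(0,0); (0,1); (1,0); (1,1)} — 4.
  b=0, c=0: remaining (a,d) ∈ {(0,1); (1,1)} — 2.
Total: 3 + 0 + 4 + 2 = 9.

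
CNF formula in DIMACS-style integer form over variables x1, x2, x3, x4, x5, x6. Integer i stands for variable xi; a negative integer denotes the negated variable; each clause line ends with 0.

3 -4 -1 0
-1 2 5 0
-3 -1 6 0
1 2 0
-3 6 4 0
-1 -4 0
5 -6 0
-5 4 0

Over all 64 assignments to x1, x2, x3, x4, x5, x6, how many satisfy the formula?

8

Split on x1, then x4.
  x1=1, x4=1: a clause becomes empty — 0.
  x1=1, x4=0: remaining (x2,x3,x5,x6) ∈ {(1,0,0,0)} — 1.
  x1=0, x4=1: x3 free; 3 ways for (x2,x5,x6) × 2^1 = 6.
  x1=0, x4=0: remaining (x2,x3,x5,x6) ∈ {(1,0,0,0)} — 1.
Total: 0 + 1 + 6 + 1 = 8.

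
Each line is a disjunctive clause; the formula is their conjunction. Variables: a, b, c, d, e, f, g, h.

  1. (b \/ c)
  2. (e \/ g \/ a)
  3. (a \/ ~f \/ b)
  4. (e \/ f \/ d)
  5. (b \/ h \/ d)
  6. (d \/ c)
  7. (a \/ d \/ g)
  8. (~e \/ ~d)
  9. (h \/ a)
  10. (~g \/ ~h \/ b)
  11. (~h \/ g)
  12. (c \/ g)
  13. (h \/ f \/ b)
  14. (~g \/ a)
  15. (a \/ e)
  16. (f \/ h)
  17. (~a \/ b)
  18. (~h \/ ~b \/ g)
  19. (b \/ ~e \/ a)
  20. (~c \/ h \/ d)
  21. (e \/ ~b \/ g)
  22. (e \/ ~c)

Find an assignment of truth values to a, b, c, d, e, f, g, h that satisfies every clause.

a=1, b=1, c=1, d=0, e=1, f=0, g=1, h=1

Check each clause:
  1. (b \/ c) — b is true.
  2. (a \/ e \/ g) — a is true.
  3. (~f \/ b \/ a) — a is true.
  4. (e \/ d \/ f) — e is true.
  5. (h \/ b \/ d) — h is true.
  6. (d \/ c) — c is true.
  7. (g \/ d \/ a) — a is true.
  8. (~e \/ ~d) — ~d is true.
  9. (h \/ a) — h is true.
  10. (b \/ ~h \/ ~g) — b is true.
  11. (g \/ ~h) — g is true.
  12. (g \/ c) — c is true.
  13. (f \/ h \/ b) — h is true.
  14. (~g \/ a) — a is true.
  15. (a \/ e) — a is true.
  16. (f \/ h) — h is true.
  17. (~a \/ b) — b is true.
  18. (~b \/ g \/ ~h) — g is true.
  19. (a \/ ~e \/ b) — a is true.
  20. (h \/ d \/ ~c) — h is true.
  21. (~b \/ g \/ e) — e is true.
  22. (e \/ ~c) — e is true.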